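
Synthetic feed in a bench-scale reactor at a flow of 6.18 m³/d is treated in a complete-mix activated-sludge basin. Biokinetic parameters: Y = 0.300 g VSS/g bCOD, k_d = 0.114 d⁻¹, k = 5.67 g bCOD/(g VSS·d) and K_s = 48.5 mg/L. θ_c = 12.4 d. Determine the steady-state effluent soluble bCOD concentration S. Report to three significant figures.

For a completely mixed reactor with recycle the Lawrence–McCarty relation gives S = K_s·(1 + k_d·θ_c) / [θ_c·(Y·k − k_d) − 1] = 48.5 × (1 + 0.114 × 12.4) / [12.4 × (0.300 × 5.67 − 0.114) − 1] = 117.1 / 18.68 = 6.267 mg/L.

S ≈ 6.27 mg/L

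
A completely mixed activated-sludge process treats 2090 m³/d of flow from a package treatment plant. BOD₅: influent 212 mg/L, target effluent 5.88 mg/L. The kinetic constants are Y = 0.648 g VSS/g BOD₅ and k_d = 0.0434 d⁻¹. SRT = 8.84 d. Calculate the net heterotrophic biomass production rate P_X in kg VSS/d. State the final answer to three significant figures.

P_X ≈ 202 kg VSS/d

Observed yield with endogenous decay: Y_obs = Y / (1 + k_d·θ_c) = 0.648 / (1 + 0.0434 × 8.84) = 0.648 / 1.384 = 0.4683 g VSS/g BOD₅.
Q·(S₀ − S) = 2090 × (212 − 5.88) × 10⁻³ = 430.8 kg/d removed.
Biomass produced: P_X = Y_obs·Q·ΔS = 0.4683 × 430.8 ≈ 201.7 kg VSS/d.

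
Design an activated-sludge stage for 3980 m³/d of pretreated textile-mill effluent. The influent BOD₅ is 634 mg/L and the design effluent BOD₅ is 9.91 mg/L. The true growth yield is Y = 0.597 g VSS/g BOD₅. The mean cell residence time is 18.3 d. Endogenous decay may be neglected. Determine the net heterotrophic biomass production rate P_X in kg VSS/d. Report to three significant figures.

Since k_d ≈ 0, Y_obs = Y = 0.597 g VSS/g BOD₅.
Substrate removed = Q·(S₀ − S) = 3980 m³/d × (634 − 9.91) g/m³ = 2.48×10^6 g/d = 2484 kg/d.
So the net sludge growth is P_X = 0.5970 × 2484 = 1483 kg VSS/d.

P_X ≈ 1480 kg VSS/d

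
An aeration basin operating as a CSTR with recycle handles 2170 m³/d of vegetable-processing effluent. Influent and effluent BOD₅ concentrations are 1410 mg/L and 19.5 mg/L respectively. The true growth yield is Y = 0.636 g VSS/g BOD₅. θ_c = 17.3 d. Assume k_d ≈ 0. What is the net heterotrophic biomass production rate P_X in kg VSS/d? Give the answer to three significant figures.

P_X ≈ 1920 kg VSS/d

Since k_d ≈ 0, Y_obs = Y = 0.636 g VSS/g BOD₅.
Q·(S₀ − S) = 2170 × (1410 − 19.5) × 10⁻³ = 3017 kg/d removed.
So the net sludge growth is P_X = 0.6360 × 3017 = 1919 kg VSS/d.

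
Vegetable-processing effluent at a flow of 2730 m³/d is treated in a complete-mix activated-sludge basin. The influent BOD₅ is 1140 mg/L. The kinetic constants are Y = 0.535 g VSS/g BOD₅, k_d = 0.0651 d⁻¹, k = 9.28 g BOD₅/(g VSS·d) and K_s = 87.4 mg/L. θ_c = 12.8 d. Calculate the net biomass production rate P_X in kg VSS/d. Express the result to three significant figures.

P_X ≈ 906 kg VSS/d

For a completely mixed reactor with recycle the Lawrence–McCarty relation gives S = K_s·(1 + k_d·θ_c) / [θ_c·(Y·k − k_d) − 1] = 87.4 × (1 + 0.0651 × 12.8) / [12.8 × (0.535 × 9.28 − 0.0651) − 1] = 160.2 / 61.72 = 2.596 mg/L.
Correct the yield for decay: Y_obs = Y/(1 + k_d θ_c) = 0.535 / (1 + 0.0651 × 12.8) = 0.535 / 1.833 = 0.2918.
ΔS = 1140 − 2.60 = 1137 mg/L, so the substrate removal rate is 2730 × 1137/1000 = 3105 kg BOD₅/d.
Net biomass production P_X = Y_obs × Q·(S₀ − S) = 0.2918 × 3105 = 906.2 kg VSS/d.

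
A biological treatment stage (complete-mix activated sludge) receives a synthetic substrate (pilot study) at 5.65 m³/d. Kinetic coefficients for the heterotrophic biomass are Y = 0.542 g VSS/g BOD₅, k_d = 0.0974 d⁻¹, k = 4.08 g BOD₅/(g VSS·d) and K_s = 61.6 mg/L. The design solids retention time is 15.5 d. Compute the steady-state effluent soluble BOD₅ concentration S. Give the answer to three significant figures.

S ≈ 4.87 mg/L

Effluent substrate depends only on kinetics and SRT: S = K_s(1 + k_d θ_c) / [θ_c(Yk − k_d) − 1] = 61.6 × (1 + 0.0974 × 15.5) / [15.5 × (0.542 × 4.08 − 0.0974) − 1] = 154.6 / 31.77 = 4.867 mg/L.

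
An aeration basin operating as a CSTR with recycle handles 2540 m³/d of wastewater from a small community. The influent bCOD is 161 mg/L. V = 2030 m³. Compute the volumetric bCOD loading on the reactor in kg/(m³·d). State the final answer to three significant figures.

L_v ≈ 0.201 kg bCOD/(m³·d)

L_v = Q S₀ / V = 2540 × 161 × 10⁻³ / 2030 = 0.2014 kg/(m³·d).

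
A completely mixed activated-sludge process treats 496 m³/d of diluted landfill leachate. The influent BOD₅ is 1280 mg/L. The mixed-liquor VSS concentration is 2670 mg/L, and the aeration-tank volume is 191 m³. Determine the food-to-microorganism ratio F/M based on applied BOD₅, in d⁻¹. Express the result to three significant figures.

Food-to-microorganism ratio F/M = Q S₀ / (V X) = 496 × 1280 / (191.0 × 2670) = 1.245 d⁻¹.

F/M ≈ 1.24 d⁻¹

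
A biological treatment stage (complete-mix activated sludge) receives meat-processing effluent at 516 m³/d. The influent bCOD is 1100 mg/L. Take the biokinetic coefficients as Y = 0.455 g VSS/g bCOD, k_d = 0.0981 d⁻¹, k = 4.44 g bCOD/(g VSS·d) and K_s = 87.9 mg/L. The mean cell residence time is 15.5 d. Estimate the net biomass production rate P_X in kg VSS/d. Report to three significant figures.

From the Monod/SRT balance for a CMAS, S = K_s·(1+k_d θ_c)/[θ_c·(Y k − k_d) − 1] = 87.9 × (1 + 0.0981 × 15.5) / [15.5 × (0.455 × 4.44 − 0.0981) − 1] = 221.6 / 28.79 = 7.695 mg/L.
The observed yield is Y_obs = Y/(1 + k_d·θ_c) = 0.455 / (1 + 0.0981 × 15.5) = 0.455 / 2.521 = 0.1805 g VSS per g bCOD removed.
Mass of bCOD removed per day: Q(S₀ − S) = 516 × 1092 g/m³ = 563.6 kg/d.
Net biomass production P_X = Y_obs × Q·(S₀ − S) = 0.1805 × 563.6 = 101.7 kg VSS/d.

P_X ≈ 102 kg VSS/d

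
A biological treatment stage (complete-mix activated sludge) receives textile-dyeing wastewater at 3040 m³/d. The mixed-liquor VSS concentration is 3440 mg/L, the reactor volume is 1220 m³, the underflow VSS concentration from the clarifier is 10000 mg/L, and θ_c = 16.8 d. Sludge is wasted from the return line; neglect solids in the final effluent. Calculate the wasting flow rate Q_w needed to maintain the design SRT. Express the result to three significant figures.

Q_w ≈ 25.0 m³/d

Wasting from the return line (neglecting effluent solids): Q_w = V·X / (θ_c·X_r) = 1220 × 3440 / (16.8 × 10000) = 24.98 m³/d.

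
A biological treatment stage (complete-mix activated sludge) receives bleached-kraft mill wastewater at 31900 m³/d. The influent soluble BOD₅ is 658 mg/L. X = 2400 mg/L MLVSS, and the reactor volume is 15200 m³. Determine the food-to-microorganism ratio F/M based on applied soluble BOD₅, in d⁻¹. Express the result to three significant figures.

F/M ≈ 0.575 d⁻¹

F/M = applied load / biomass = Q·S₀/(V·X) = 31900 × 658 / (15200 × 2400) = 0.5754 d⁻¹.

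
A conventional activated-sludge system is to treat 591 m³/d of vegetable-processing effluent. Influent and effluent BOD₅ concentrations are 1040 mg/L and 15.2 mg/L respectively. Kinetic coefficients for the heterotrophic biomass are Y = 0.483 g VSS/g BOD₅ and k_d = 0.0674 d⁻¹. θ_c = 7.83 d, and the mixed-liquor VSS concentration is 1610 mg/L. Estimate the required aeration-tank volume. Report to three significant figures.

V ≈ 931 m³

From the SRT design equation V = Y Q (S₀−S) θ_c / [X (1 + k_d θ_c)] = 0.483 × 591 × (1040 − 15.2) × 7.83 / [1610 × (1 + 0.0674 × 7.83)] = 2.29×10^6 / 2460 = 931.2 m³.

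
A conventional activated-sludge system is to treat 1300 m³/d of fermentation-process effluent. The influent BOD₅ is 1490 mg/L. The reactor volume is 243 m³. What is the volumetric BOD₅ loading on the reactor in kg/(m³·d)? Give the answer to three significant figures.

L_v ≈ 7.97 kg BOD₅/(m³·d)

Applied BOD₅ load per unit volume = Q·S₀/V = (1300 × 1490/1000)/243.0 = 7.971 kg BOD₅·m⁻³·d⁻¹.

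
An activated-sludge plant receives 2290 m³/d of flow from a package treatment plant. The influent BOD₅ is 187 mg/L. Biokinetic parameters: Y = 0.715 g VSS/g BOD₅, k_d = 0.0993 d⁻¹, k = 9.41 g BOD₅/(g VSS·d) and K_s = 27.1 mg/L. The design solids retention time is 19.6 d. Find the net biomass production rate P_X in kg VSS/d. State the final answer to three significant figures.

P_X ≈ 104 kg VSS/d

For a completely mixed reactor with recycle the Lawrence–McCarty relation gives S = K_s·(1 + k_d·θ_c) / [θ_c·(Y·k − k_d) − 1] = 27.1 × (1 + 0.0993 × 19.6) / [19.6 × (0.715 × 9.41 − 0.0993) − 1] = 79.84 / 128.9 = 0.6193 mg/L.
Y_obs = Y / (1 + k_d θ_c) = 0.715 / (1 + 0.0993 × 19.6) = 0.715 / 2.946 = 0.2427.
Q·(S₀ − S) = 2290 × (187 − 0.619) × 10⁻³ = 426.8 kg/d removed.
P_X = Y_obs · Q(S₀ − S) = 0.2427 × 426.8 = 103.6 kg VSS/d.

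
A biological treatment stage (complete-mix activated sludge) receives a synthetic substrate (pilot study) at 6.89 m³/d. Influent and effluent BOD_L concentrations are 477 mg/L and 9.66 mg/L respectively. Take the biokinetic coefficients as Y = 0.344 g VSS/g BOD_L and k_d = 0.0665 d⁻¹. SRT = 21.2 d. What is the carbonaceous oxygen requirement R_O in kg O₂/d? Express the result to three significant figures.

R_O ≈ 2.57 kg O₂/d

Correct the yield for decay: Y_obs = Y/(1 + k_d θ_c) = 0.344 / (1 + 0.0665 × 21.2) = 0.344 / 2.410 = 0.1428.
ΔS = 477 − 9.66 = 467.3 mg/L, so the substrate removal rate is 6.89 × 467.3/1000 = 3.220 kg BOD_L/d.
P_X = Y_obs·Q·(S₀ − S) = 0.1428 × 3.220 = 0.4597 kg VSS/d.
Carbonaceous O₂ demand = substrate oxidised − cell-mass equivalent = 3.220 − 1.42 × 0.4597 = 2.567 kg O₂/d.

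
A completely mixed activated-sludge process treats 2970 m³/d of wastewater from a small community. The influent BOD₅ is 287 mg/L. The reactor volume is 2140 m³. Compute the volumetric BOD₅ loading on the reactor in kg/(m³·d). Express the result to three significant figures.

L_v ≈ 0.398 kg BOD₅/(m³·d)

L_v = Q S₀ / V = 2970 × 287 × 10⁻³ / 2140 = 0.3983 kg/(m³·d).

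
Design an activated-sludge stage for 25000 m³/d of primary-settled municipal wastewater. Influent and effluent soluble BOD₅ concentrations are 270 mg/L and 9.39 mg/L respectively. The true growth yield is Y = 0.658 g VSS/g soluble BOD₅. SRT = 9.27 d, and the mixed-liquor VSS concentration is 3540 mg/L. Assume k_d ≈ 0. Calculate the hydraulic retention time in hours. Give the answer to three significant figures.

With k_d = 0 the design equation reduces to V = Y Q (S₀−S) θ_c / X = 0.658 × 25000 × (270 − 9.39) × 9.27 / 3540 = 11226 m³.
τ = V/Q = 11226/25000 = 0.4490 d, or 10.78 h.

τ ≈ 10.8 h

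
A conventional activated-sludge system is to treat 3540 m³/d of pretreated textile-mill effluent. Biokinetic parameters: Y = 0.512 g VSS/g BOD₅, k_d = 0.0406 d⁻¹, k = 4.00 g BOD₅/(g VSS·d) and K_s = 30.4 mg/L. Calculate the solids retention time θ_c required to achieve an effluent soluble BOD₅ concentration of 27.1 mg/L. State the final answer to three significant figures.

At the target effluent, Y k S/(K_s+S) = 0.512×4.00×27.1/57.50 = 0.9652 d⁻¹.
Then 1/θ_c = μ − k_d = 0.9652 − 0.0406 = 0.9246 d⁻¹, giving θ_c = 1.082 d.

θ_c ≈ 1.08 d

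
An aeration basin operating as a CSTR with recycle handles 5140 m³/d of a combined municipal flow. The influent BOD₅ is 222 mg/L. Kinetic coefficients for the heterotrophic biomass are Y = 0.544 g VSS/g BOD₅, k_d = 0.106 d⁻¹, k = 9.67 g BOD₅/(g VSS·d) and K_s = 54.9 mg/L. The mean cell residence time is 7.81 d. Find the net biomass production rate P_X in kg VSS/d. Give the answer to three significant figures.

Effluent substrate depends only on kinetics and SRT: S = K_s(1 + k_d θ_c) / [θ_c(Yk − k_d) − 1] = 54.9 × (1 + 0.106 × 7.81) / [7.81 × (0.544 × 9.67 − 0.106) − 1] = 100.3 / 39.26 = 2.556 mg/L.
The observed yield is Y_obs = Y/(1 + k_d·θ_c) = 0.544 / (1 + 0.106 × 7.81) = 0.544 / 1.828 = 0.2976 g VSS per g BOD₅ removed.
ΔS = 222 − 2.56 = 219.4 mg/L, so the substrate removal rate is 5140 × 219.4/1000 = 1128 kg BOD₅/d.
Biomass produced: P_X = Y_obs·Q·ΔS = 0.2976 × 1128 ≈ 335.7 kg VSS/d.

P_X ≈ 336 kg VSS/d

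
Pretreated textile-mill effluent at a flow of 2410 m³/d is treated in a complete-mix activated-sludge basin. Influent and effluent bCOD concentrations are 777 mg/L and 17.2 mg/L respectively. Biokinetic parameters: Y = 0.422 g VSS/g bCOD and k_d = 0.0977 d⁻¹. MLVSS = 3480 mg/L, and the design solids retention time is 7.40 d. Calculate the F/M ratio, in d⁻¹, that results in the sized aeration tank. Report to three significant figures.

F/M ≈ 0.564 d⁻¹

Steady-state biomass mass balance: V·X·(1 + k_d·θ_c) = Y·Q·(S₀ − S)·θ_c, so V = 0.422 × 2410 × (777 − 17.2) × 7.40 / [3480 × (1 + 0.0977 × 7.40)] = 5.72×10^6 / 5996 = 953.7 m³.
F/M = Q·S₀ / (V·X) = 2410 × 777 / (953.7 × 3480) = 0.5642 g bCOD·(g VSS·d)⁻¹.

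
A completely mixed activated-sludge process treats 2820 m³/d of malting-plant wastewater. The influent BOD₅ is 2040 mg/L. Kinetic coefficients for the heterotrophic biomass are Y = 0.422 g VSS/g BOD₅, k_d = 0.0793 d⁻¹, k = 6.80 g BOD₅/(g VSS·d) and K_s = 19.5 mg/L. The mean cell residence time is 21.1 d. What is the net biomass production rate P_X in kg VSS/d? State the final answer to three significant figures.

Effluent substrate depends only on kinetics and SRT: S = K_s(1 + k_d θ_c) / [θ_c(Yk − k_d) − 1] = 19.5 × (1 + 0.0793 × 21.1) / [21.1 × (0.422 × 6.80 − 0.0793) − 1] = 52.13 / 57.88 = 0.9007 mg/L.
The observed yield is Y_obs = Y/(1 + k_d·θ_c) = 0.422 / (1 + 0.0793 × 21.1) = 0.422 / 2.673 = 0.1579 g VSS per g BOD₅ removed.
Mass of BOD₅ removed per day: Q(S₀ − S) = 2820 × 2039 g/m³ = 5750 kg/d.
Net biomass production P_X = Y_obs × Q·(S₀ − S) = 0.1579 × 5750 = 907.7 kg VSS/d.

P_X ≈ 908 kg VSS/d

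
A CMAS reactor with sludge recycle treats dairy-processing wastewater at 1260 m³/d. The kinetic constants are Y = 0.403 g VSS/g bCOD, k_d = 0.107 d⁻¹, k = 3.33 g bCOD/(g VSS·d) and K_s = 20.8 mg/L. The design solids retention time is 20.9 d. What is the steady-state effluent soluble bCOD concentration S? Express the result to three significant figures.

For a completely mixed reactor with recycle the Lawrence–McCarty relation gives S = K_s·(1 + k_d·θ_c) / [θ_c·(Y·k − k_d) − 1] = 20.8 × (1 + 0.107 × 20.9) / [20.9 × (0.403 × 3.33 − 0.107) − 1] = 67.32 / 24.81 = 2.713 mg/L.

S ≈ 2.71 mg/L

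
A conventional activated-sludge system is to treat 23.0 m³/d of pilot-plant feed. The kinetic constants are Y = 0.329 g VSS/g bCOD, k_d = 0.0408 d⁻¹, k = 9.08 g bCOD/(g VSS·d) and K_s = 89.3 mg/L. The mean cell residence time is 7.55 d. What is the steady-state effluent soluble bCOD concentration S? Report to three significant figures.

Effluent substrate depends only on kinetics and SRT: S = K_s(1 + k_d θ_c) / [θ_c(Yk − k_d) − 1] = 89.3 × (1 + 0.0408 × 7.55) / [7.55 × (0.329 × 9.08 − 0.0408) − 1] = 116.8 / 21.25 = 5.498 mg/L.

S ≈ 5.50 mg/L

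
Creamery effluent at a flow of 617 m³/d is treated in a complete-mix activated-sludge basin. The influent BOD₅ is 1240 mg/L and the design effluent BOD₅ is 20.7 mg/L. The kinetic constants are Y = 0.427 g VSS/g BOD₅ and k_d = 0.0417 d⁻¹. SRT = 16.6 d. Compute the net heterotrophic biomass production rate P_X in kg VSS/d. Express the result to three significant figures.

Y_obs = Y / (1 + k_d θ_c) = 0.427 / (1 + 0.0417 × 16.6) = 0.427 / 1.692 = 0.2523.
Mass of BOD₅ removed per day: Q(S₀ − S) = 617 × 1219 g/m³ = 752.3 kg/d.
P_X = Y_obs · Q(S₀ − S) = 0.2523 × 752.3 = 189.8 kg VSS/d.

P_X ≈ 190 kg VSS/d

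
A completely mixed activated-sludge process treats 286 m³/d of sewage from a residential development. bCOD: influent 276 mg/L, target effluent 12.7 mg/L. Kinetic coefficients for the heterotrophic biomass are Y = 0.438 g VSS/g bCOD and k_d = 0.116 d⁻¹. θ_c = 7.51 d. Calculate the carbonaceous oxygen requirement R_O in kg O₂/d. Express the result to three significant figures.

The observed yield is Y_obs = Y/(1 + k_d·θ_c) = 0.438 / (1 + 0.116 × 7.51) = 0.438 / 1.871 = 0.2341 g VSS per g bCOD removed.
Q·(S₀ − S) = 286 × (276 − 12.7) × 10⁻³ = 75.30 kg/d removed.
Biomass synthesised: P_X = Y_obs × 75.30 = 17.63 kg VSS/d.
R_O = Q·ΔS − 1.42 P_X = 75.30 − 25.03 = 50.27 kg O₂/d.

R_O ≈ 50.3 kg O₂/d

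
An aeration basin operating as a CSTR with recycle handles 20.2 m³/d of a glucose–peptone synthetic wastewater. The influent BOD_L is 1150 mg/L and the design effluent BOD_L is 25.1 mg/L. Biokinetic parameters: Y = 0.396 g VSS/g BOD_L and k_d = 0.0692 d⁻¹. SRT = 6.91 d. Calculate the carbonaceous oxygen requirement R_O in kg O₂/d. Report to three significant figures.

The observed yield is Y_obs = Y/(1 + k_d·θ_c) = 0.396 / (1 + 0.0692 × 6.91) = 0.396 / 1.478 = 0.2679 g VSS per g BOD_L removed.
Q·(S₀ − S) = 20.2 × (1150 − 25.1) × 10⁻³ = 22.72 kg/d removed.
Biomass synthesised: P_X = Y_obs × 22.72 = 6.087 kg VSS/d.
Carbonaceous O₂ demand = substrate oxidised − cell-mass equivalent = 22.72 − 1.42 × 6.087 = 14.08 kg O₂/d.

R_O ≈ 14.1 kg O₂/d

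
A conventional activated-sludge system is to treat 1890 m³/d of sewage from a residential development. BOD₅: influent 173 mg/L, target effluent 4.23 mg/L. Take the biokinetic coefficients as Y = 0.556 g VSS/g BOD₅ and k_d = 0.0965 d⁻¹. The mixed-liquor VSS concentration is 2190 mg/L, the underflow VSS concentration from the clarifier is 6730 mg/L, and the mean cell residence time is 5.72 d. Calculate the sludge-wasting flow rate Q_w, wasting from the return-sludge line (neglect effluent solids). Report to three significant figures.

Q_w ≈ 17.0 m³/d

From the SRT design equation V = Y Q (S₀−S) θ_c / [X (1 + k_d θ_c)] = 0.556 × 1890 × (173 − 4.23) × 5.72 / [2190 × (1 + 0.0965 × 5.72)] = 1.01×10^6 / 3399 = 298.5 m³.
Q_w = (V·X)/(θ_c X_r) = 298.5 × 2190 / (5.72 × 6730) = 16.98 m³/d.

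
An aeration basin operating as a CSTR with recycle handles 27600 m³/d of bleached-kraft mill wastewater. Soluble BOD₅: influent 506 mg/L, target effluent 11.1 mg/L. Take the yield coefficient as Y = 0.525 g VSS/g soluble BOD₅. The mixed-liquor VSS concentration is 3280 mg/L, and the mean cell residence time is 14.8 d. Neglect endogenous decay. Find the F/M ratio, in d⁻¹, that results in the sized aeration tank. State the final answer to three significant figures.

F/M ≈ 0.132 d⁻¹

V·X = Y·Q·ΔS·θ_c gives V = 0.525 × 27600 × (506 − 11.1) × 14.8 / 3280 = 32357 m³.
F/M = Q·S₀ / (V·X) = 27600 × 506 / (32357 × 3280) = 0.1316 g soluble BOD₅·(g VSS·d)⁻¹.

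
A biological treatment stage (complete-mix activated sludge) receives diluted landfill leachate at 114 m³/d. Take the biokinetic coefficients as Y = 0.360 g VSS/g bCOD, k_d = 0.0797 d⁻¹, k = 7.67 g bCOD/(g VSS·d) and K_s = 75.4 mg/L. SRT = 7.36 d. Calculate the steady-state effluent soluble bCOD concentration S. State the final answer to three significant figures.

From the Monod/SRT balance for a CMAS, S = K_s·(1+k_d θ_c)/[θ_c·(Y k − k_d) − 1] = 75.4 × (1 + 0.0797 × 7.36) / [7.36 × (0.360 × 7.67 − 0.0797) − 1] = 119.6 / 18.74 = 6.385 mg/L.

S ≈ 6.39 mg/L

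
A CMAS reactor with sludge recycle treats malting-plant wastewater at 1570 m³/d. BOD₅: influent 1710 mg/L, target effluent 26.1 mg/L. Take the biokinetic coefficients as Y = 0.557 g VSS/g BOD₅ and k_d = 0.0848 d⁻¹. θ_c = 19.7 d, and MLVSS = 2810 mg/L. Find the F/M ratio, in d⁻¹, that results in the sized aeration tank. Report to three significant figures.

F/M ≈ 0.247 d⁻¹

From the SRT design equation V = Y Q (S₀−S) θ_c / [X (1 + k_d θ_c)] = 0.557 × 1570 × (1710 − 26.1) × 19.7 / [2810 × (1 + 0.0848 × 19.7)] = 2.9×10^7 / 7504 = 3866 m³.
F/M = Q·S₀ / (V·X) = 1570 × 1710 / (3866 × 2810) = 0.2472 g BOD₅·(g VSS·d)⁻¹.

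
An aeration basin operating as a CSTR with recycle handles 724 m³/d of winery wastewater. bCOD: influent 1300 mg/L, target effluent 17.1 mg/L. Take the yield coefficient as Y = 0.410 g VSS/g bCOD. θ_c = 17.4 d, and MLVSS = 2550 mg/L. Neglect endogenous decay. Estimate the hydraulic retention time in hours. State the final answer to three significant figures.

With k_d = 0 the design equation reduces to V = Y Q (S₀−S) θ_c / X = 0.410 × 724 × (1300 − 17.1) × 17.4 / 2550 = 2599 m³.
τ = V/Q = 2599/724 = 3.589 d, or 86.14 h.

τ ≈ 86.1 h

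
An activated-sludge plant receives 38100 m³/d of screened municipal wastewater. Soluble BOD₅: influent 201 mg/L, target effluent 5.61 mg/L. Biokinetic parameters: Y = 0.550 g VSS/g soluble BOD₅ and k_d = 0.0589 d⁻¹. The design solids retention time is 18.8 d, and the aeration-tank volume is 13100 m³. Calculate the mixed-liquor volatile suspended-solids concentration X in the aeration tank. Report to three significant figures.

X ≈ 2790 mg/L

X = Y·Q·ΔS·θ_c / [V·(1 + k_d θ_c)] = 0.550 × 38100 × (201 − 5.61) × 18.8 / [13100 × (1 + 0.0589 × 18.8)] = 2788 mg/L.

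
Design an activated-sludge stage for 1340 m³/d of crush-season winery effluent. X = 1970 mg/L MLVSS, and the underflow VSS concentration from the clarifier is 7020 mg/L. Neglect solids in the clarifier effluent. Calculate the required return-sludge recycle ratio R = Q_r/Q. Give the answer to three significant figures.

Mass balance around the secondary clarifier (neglecting effluent solids): R = X / (X_r − X) = 1970 / (7020 − 1970) = 0.3901.

R ≈ 0.390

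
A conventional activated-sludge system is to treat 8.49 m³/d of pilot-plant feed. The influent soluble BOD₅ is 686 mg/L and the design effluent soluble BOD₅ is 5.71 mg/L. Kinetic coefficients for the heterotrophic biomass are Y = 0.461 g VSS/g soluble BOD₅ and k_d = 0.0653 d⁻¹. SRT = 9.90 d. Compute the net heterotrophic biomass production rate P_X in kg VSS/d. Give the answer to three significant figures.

Y_obs = Y / (1 + k_d θ_c) = 0.461 / (1 + 0.0653 × 9.90) = 0.461 / 1.646 = 0.2800.
ΔS = 686 − 5.71 = 680.3 mg/L, so the substrate removal rate is 8.49 × 680.3/1000 = 5.776 kg soluble BOD₅/d.
P_X = Y_obs · Q(S₀ − S) = 0.2800 × 5.776 = 1.617 kg VSS/d.

P_X ≈ 1.62 kg VSS/d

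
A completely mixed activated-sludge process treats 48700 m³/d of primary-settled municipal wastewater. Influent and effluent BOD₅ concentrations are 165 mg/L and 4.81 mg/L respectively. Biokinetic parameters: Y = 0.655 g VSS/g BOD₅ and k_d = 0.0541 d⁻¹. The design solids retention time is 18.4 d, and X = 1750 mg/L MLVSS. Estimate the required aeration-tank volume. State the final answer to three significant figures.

V ≈ 26900 m³

Rearranging the biomass balance for a CMAS with decay, V = Y·Q·ΔS·θ_c / [X·(1+k_d θ_c)] = 0.655 × 48700 × (165 − 4.81) × 18.4 / [1750 × (1 + 0.0541 × 18.4)] = 9.4×10^7 / 3492 = 26924 m³.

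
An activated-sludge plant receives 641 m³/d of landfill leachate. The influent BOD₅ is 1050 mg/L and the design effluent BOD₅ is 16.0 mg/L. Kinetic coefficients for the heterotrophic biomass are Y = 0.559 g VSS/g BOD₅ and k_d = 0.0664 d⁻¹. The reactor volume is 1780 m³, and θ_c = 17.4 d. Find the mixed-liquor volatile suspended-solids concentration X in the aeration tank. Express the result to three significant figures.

X = Y·Q·ΔS·θ_c / [V·(1 + k_d θ_c)] = 0.559 × 641 × (1050 − 16.0) × 17.4 / [1780 × (1 + 0.0664 × 17.4)] = 1680 mg/L.

X ≈ 1680 mg/L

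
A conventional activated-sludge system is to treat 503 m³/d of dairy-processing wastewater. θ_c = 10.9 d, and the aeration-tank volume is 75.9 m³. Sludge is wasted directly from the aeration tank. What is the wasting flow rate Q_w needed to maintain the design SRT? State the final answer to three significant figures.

Q_w ≈ 6.96 m³/d

With mixed-liquor wasting, θ_c = V/Q_w, so Q_w = V/θ_c = 75.90/10.9 = 6.963 m³/d.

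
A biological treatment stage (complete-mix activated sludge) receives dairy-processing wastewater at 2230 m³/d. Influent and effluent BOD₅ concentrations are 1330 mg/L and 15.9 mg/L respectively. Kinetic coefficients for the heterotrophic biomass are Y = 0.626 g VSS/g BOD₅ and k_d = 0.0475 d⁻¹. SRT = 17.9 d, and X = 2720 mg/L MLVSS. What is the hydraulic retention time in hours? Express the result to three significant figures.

Rearranging the biomass balance for a CMAS with decay, V = Y·Q·ΔS·θ_c / [X·(1+k_d θ_c)] = 0.626 × 2230 × (1330 − 15.9) × 17.9 / [2720 × (1 + 0.0475 × 17.9)] = 3.28×10^7 / 5033 = 6525 m³.
HRT = V/Q = 6525 m³ / 2230 m³·d⁻¹ = 2.926 d × 24 = 70.22 h.

τ ≈ 70.2 h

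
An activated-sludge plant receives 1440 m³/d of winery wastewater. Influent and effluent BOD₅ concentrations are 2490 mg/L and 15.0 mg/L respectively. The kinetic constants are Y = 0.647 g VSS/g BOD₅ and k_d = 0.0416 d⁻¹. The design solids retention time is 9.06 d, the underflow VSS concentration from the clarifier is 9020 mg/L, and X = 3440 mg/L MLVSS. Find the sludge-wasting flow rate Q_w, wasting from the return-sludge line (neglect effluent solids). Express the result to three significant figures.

Q_w ≈ 186 m³/d

Steady-state biomass mass balance: V·X·(1 + k_d·θ_c) = Y·Q·(S₀ − S)·θ_c, so V = 0.647 × 1440 × (2490 − 15.0) × 9.06 / [3440 × (1 + 0.0416 × 9.06)] = 2.09×10^7 / 4737 = 4411 m³.
Wasting from the return line (neglecting effluent solids): Q_w = V·X / (θ_c·X_r) = 4411 × 3440 / (9.06 × 9020) = 185.7 m³/d.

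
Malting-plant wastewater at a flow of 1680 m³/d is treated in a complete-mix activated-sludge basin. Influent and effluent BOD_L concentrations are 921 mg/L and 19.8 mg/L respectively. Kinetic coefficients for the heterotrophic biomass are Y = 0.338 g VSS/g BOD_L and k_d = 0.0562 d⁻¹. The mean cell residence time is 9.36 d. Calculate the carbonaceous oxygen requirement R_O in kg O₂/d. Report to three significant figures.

R_O ≈ 1040 kg O₂/d

Observed yield with endogenous decay: Y_obs = Y / (1 + k_d·θ_c) = 0.338 / (1 + 0.0562 × 9.36) = 0.338 / 1.526 = 0.2215 g VSS/g BOD_L.
Substrate removed = Q·(S₀ − S) = 1680 m³/d × (921 − 19.8) g/m³ = 1.51×10^6 g/d = 1514 kg/d.
P_X = Y_obs·Q·(S₀ − S) = 0.2215 × 1514 = 335.3 kg VSS/d.
R_O = Q·ΔS − 1.42 P_X = 1514 − 476.2 = 1038 kg O₂/d.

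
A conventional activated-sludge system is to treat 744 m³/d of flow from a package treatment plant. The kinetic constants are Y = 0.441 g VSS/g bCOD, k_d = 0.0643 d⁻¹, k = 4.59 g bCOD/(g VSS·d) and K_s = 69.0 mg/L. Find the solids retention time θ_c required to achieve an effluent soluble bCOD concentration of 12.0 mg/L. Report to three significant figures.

From 1/θ_c = Y·k·S/(K_s + S) − k_d: Y·k·S/(K_s+S) = 0.441 × 4.59 × 12.0 / (69.0 + 12.0) = 0.2999 d⁻¹.
Then 1/θ_c = μ − k_d = 0.2999 − 0.0643 = 0.2356 d⁻¹, giving θ_c = 4.245 d.

θ_c ≈ 4.24 d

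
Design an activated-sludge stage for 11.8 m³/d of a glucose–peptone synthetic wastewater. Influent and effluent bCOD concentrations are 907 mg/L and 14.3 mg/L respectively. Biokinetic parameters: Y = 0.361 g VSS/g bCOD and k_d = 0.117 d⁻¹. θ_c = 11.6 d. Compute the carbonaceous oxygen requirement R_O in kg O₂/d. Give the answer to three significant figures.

Y_obs = Y / (1 + k_d θ_c) = 0.361 / (1 + 0.117 × 11.6) = 0.361 / 2.357 = 0.1531.
Q·(S₀ − S) = 11.8 × (907 − 14.3) × 10⁻³ = 10.53 kg/d removed.
P_X = Y_obs·Q·(S₀ − S) = 0.1531 × 10.53 = 1.613 kg VSS/d.
R_O = Q·(S₀ − S) − 1.42·P_X = 10.53 − 1.42 × 1.613 = 8.243 kg O₂/d.

R_O ≈ 8.24 kg O₂/d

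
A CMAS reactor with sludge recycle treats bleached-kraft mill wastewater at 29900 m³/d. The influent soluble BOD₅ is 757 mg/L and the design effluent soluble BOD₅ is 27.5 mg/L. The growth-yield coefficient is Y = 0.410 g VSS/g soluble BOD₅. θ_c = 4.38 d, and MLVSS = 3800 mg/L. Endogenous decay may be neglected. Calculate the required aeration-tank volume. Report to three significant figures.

With k_d = 0 the design equation reduces to V = Y Q (S₀−S) θ_c / X = 0.410 × 29900 × (757 − 27.5) × 4.38 / 3800 = 10308 m³.

V ≈ 10300 m³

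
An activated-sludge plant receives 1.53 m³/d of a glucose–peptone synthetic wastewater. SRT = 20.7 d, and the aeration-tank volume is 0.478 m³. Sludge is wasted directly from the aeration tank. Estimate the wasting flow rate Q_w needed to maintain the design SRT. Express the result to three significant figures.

Q_w ≈ 0.0231 m³/d

Wasting from the aeration tank: Q_w = V / θ_c = 0.4780 / 20.7 = 0.02309 m³/d.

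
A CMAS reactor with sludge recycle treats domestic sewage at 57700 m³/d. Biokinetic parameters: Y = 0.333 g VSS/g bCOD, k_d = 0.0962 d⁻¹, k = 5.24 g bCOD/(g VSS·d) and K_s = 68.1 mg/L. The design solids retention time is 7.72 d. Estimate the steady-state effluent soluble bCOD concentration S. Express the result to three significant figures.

Effluent substrate depends only on kinetics and SRT: S = K_s(1 + k_d θ_c) / [θ_c(Yk − k_d) − 1] = 68.1 × (1 + 0.0962 × 7.72) / [7.72 × (0.333 × 5.24 − 0.0962) − 1] = 118.7 / 11.73 = 10.12 mg/L.

S ≈ 10.1 mg/L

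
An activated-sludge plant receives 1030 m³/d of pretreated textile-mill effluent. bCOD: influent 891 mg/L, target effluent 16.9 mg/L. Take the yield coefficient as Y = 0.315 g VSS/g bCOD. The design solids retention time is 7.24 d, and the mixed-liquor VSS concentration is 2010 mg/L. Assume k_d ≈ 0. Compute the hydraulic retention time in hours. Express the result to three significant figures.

Biomass mass balance (decay neglected): V·X = Y·Q·(S₀ − S)·θ_c, so V = 0.315 × 1030 × (891 − 16.9) × 7.24 / 2010 = 1022 m³.
τ = V/Q = 1022/1030 = 0.9918 d, or 23.80 h.

τ ≈ 23.8 h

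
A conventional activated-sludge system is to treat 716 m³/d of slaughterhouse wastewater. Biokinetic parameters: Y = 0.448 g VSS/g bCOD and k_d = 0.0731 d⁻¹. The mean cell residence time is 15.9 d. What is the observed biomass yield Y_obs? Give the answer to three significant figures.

Correct the yield for decay: Y_obs = Y/(1 + k_d θ_c) = 0.448 / (1 + 0.0731 × 15.9) = 0.448 / 2.162 = 0.2072.

Y_obs ≈ 0.207 g VSS/g bCOD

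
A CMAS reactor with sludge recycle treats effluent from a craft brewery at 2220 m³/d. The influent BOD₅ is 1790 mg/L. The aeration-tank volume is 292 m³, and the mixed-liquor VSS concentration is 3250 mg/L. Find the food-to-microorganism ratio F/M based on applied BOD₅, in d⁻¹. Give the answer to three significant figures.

F/M = applied load / biomass = Q·S₀/(V·X) = 2220 × 1790 / (292.0 × 3250) = 4.187 d⁻¹.

F/M ≈ 4.19 d⁻¹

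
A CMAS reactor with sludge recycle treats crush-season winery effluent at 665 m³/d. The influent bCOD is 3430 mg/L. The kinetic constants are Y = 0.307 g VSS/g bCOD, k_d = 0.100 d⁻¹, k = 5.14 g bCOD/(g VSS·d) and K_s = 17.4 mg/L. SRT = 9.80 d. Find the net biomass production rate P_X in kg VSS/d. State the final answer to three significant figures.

From the Monod/SRT balance for a CMAS, S = K_s·(1+k_d θ_c)/[θ_c·(Y k − k_d) − 1] = 17.4 × (1 + 0.100 × 9.80) / [9.80 × (0.307 × 5.14 − 0.100) − 1] = 34.45 / 13.48 = 2.555 mg/L.
Y_obs = Y / (1 + k_d θ_c) = 0.307 / (1 + 0.100 × 9.80) = 0.307 / 1.980 = 0.1551.
Q·(S₀ − S) = 665 × (3430 − 2.55) × 10⁻³ = 2279 kg/d removed.
Net biomass production P_X = Y_obs × Q·(S₀ − S) = 0.1551 × 2279 = 353.4 kg VSS/d.

P_X ≈ 353 kg VSS/d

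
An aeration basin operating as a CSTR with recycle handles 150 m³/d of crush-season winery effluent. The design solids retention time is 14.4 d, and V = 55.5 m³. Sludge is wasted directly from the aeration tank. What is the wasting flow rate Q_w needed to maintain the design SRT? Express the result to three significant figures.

Q_w ≈ 3.85 m³/d

With mixed-liquor wasting, θ_c = V/Q_w, so Q_w = V/θ_c = 55.50/14.4 = 3.854 m³/d.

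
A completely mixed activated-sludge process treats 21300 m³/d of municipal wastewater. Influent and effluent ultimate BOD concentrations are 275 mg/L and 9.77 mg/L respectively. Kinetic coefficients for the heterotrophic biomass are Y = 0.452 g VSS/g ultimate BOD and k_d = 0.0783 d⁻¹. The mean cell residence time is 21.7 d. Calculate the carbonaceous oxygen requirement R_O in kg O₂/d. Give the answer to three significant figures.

R_O ≈ 4310 kg O₂/d

Correct the yield for decay: Y_obs = Y/(1 + k_d θ_c) = 0.452 / (1 + 0.0783 × 21.7) = 0.452 / 2.699 = 0.1675.
Mass of ultimate BOD removed per day: Q(S₀ − S) = 21300 × 265.2 g/m³ = 5649 kg/d.
P_X = Y_obs·Q·(S₀ − S) = 0.1675 × 5649 = 946.1 kg VSS/d.
R_O = Q·ΔS − 1.42 P_X = 5649 − 1343 = 4306 kg O₂/d.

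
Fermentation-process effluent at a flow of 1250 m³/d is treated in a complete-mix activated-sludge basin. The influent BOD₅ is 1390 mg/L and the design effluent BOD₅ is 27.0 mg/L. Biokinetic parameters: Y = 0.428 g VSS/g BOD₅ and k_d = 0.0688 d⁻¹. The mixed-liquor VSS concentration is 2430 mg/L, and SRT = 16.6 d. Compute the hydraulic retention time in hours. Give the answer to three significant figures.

τ ≈ 44.6 h

From the SRT design equation V = Y Q (S₀−S) θ_c / [X (1 + k_d θ_c)] = 0.428 × 1250 × (1390 − 27.0) × 16.6 / [2430 × (1 + 0.0688 × 16.6)] = 1.21×10^7 / 5205 = 2325 m³.
τ = V/Q = 2325/1250 = 1.860 d, or 44.65 h.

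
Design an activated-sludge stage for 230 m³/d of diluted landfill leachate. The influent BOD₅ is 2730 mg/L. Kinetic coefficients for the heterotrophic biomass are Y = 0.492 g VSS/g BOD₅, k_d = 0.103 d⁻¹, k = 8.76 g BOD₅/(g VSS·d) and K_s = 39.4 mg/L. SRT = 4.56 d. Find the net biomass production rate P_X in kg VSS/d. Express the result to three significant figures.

P_X ≈ 210 kg VSS/d

From the Monod/SRT balance for a CMAS, S = K_s·(1+k_d θ_c)/[θ_c·(Y k − k_d) − 1] = 39.4 × (1 + 0.103 × 4.56) / [4.56 × (0.492 × 8.76 − 0.103) − 1] = 57.91 / 18.18 = 3.184 mg/L.
Observed yield with endogenous decay: Y_obs = Y / (1 + k_d·θ_c) = 0.492 / (1 + 0.103 × 4.56) = 0.492 / 1.470 = 0.3348 g VSS/g BOD₅.
Q·(S₀ − S) = 230 × (2730 − 3.18) × 10⁻³ = 627.2 kg/d removed.
Biomass produced: P_X = Y_obs·Q·ΔS = 0.3348 × 627.2 ≈ 210.0 kg VSS/d.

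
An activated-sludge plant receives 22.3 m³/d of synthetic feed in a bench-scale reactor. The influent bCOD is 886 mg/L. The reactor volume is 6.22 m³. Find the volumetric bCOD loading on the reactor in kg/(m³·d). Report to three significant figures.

L_v ≈ 3.18 kg bCOD/(m³·d)

Volumetric loading L_v = Q·S₀ / V = 22.3 × 886 g/m³ / 6.220 m³ = 3176 g/(m³·d) = 3.176 kg bCOD/(m³·d).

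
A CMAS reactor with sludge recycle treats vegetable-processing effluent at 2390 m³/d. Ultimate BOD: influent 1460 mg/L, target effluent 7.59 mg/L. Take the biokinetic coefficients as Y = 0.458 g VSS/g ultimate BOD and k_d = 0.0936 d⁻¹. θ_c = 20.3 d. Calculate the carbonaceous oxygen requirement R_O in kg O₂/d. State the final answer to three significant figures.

The observed yield is Y_obs = Y/(1 + k_d·θ_c) = 0.458 / (1 + 0.0936 × 20.3) = 0.458 / 2.900 = 0.1579 g VSS per g ultimate BOD removed.
Mass of ultimate BOD removed per day: Q(S₀ − S) = 2390 × 1452 g/m³ = 3471 kg/d.
Biomass synthesised: P_X = Y_obs × 3471 = 548.2 kg VSS/d.
Carbonaceous O₂ demand = substrate oxidised − cell-mass equivalent = 3471 − 1.42 × 548.2 = 2693 kg O₂/d.

R_O ≈ 2690 kg O₂/d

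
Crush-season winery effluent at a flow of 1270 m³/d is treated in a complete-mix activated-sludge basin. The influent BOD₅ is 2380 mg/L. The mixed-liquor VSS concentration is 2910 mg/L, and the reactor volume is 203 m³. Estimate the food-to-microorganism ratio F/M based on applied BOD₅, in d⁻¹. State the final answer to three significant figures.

F/M ≈ 5.12 d⁻¹

Food-to-microorganism ratio F/M = Q S₀ / (V X) = 1270 × 2380 / (203.0 × 2910) = 5.117 d⁻¹.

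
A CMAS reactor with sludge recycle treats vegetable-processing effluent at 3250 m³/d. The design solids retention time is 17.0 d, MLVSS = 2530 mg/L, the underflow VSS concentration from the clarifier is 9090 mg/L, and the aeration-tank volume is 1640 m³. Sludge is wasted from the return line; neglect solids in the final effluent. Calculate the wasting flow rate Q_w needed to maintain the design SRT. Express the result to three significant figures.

Q_w ≈ 26.9 m³/d

Q_w = (V·X)/(θ_c X_r) = 1640 × 2530 / (17.0 × 9090) = 26.85 m³/d.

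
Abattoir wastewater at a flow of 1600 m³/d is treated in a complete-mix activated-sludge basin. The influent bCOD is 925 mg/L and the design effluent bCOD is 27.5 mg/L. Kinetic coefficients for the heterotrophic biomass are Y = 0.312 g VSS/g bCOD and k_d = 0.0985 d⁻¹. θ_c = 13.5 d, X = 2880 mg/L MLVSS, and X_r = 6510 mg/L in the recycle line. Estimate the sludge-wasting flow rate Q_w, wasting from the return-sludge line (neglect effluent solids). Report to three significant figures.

Rearranging the biomass balance for a CMAS with decay, V = Y·Q·ΔS·θ_c / [X·(1+k_d θ_c)] = 0.312 × 1600 × (925 − 27.5) × 13.5 / [2880 × (1 + 0.0985 × 13.5)] = 6.05×10^6 / 6710 = 901.4 m³.
θ_c = V·X/(Q_w·X_r) when wasting from the recycle, so Q_w = V·X/(θ_c·X_r) = 901.4 × 2880 / (13.5 × 6510) = 29.54 m³/d.

Q_w ≈ 29.5 m³/d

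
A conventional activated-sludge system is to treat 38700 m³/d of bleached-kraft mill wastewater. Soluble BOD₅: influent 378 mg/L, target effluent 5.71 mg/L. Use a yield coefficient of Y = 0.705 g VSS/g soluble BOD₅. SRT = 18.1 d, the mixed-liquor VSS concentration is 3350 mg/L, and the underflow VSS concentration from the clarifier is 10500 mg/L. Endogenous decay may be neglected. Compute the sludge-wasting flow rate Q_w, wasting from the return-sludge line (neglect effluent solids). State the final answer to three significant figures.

V·X = Y·Q·ΔS·θ_c gives V = 0.705 × 38700 × (378 − 5.71) × 18.1 / 3350 = 54880 m³.
Q_w = (V·X)/(θ_c X_r) = 54880 × 3350 / (18.1 × 10500) = 967.4 m³/d.

Q_w ≈ 967 m³/d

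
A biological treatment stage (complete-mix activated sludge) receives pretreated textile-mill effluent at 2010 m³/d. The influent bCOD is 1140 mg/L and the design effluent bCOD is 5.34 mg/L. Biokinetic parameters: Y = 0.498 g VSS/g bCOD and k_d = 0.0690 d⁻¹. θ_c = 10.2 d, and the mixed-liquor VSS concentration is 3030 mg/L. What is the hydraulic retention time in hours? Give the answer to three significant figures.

τ ≈ 26.8 h

Rearranging the biomass balance for a CMAS with decay, V = Y·Q·ΔS·θ_c / [X·(1+k_d θ_c)] = 0.498 × 2010 × (1140 − 5.34) × 10.2 / [3030 × (1 + 0.0690 × 10.2)] = 1.16×10^7 / 5163 = 2244 m³.
HRT = V/Q = 2244 m³ / 2010 m³·d⁻¹ = 1.116 d × 24 = 26.79 h.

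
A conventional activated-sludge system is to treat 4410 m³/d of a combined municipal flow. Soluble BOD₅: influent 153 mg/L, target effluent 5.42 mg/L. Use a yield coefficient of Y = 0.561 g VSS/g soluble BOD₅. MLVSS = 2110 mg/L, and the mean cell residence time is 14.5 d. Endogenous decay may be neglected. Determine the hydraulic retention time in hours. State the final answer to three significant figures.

τ ≈ 13.7 h

With k_d = 0 the design equation reduces to V = Y Q (S₀−S) θ_c / X = 0.561 × 4410 × (153 − 5.42) × 14.5 / 2110 = 2509 m³.
τ = V/Q = 2509/4410 = 0.5690 d, or 13.65 h.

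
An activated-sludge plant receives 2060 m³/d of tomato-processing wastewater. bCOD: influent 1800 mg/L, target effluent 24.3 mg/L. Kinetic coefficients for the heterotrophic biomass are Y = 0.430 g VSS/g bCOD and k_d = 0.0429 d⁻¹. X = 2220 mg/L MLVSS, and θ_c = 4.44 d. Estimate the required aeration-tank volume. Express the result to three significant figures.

V ≈ 2640 m³

From the SRT design equation V = Y Q (S₀−S) θ_c / [X (1 + k_d θ_c)] = 0.430 × 2060 × (1800 − 24.3) × 4.44 / [2220 × (1 + 0.0429 × 4.44)] = 6.98×10^6 / 2643 = 2642 m³.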